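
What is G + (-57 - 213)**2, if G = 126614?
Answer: 199514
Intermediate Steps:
G + (-57 - 213)**2 = 126614 + (-57 - 213)**2 = 126614 + (-270)**2 = 126614 + 72900 = 199514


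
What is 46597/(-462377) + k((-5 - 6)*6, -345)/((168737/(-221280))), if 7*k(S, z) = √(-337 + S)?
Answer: -46597/462377 - 221280*I*√403/1181159 ≈ -0.10078 - 3.7609*I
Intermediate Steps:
k(S, z) = √(-337 + S)/7
46597/(-462377) + k((-5 - 6)*6, -345)/((168737/(-221280))) = 46597/(-462377) + (√(-337 + (-5 - 6)*6)/7)/((168737/(-221280))) = 46597*(-1/462377) + (√(-337 - 11*6)/7)/((168737*(-1/221280))) = -46597/462377 + (√(-337 - 66)/7)/(-168737/221280) = -46597/462377 + (√(-403)/7)*(-221280/168737) = -46597/462377 + ((I*√403)/7)*(-221280/168737) = -46597/462377 + (I*√403/7)*(-221280/168737) = -46597/462377 - 221280*I*√403/1181159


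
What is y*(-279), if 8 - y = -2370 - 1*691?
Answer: -856251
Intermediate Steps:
y = 3069 (y = 8 - (-2370 - 1*691) = 8 - (-2370 - 691) = 8 - 1*(-3061) = 8 + 3061 = 3069)
y*(-279) = 3069*(-279) = -856251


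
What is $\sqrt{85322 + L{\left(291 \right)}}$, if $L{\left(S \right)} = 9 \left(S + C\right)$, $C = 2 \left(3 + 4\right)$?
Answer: $\sqrt{88067} \approx 296.76$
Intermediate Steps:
$C = 14$ ($C = 2 \cdot 7 = 14$)
$L{\left(S \right)} = 126 + 9 S$ ($L{\left(S \right)} = 9 \left(S + 14\right) = 9 \left(14 + S\right) = 126 + 9 S$)
$\sqrt{85322 + L{\left(291 \right)}} = \sqrt{85322 + \left(126 + 9 \cdot 291\right)} = \sqrt{85322 + \left(126 + 2619\right)} = \sqrt{85322 + 2745} = \sqrt{88067}$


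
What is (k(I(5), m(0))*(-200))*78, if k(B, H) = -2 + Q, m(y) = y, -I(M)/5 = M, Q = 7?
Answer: -78000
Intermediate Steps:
I(M) = -5*M
k(B, H) = 5 (k(B, H) = -2 + 7 = 5)
(k(I(5), m(0))*(-200))*78 = (5*(-200))*78 = -1000*78 = -78000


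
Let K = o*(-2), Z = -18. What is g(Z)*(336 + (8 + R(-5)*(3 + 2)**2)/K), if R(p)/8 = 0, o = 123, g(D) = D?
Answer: -247944/41 ≈ -6047.4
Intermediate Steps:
R(p) = 0 (R(p) = 8*0 = 0)
K = -246 (K = 123*(-2) = -246)
g(Z)*(336 + (8 + R(-5)*(3 + 2)**2)/K) = -18*(336 + (8 + 0*(3 + 2)**2)/(-246)) = -18*(336 + (8 + 0*5**2)*(-1/246)) = -18*(336 + (8 + 0*25)*(-1/246)) = -18*(336 + (8 + 0)*(-1/246)) = -18*(336 + 8*(-1/246)) = -18*(336 - 4/123) = -18*41324/123 = -247944/41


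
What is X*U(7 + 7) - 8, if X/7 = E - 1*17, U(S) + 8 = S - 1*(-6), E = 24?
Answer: 580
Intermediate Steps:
U(S) = -2 + S (U(S) = -8 + (S - 1*(-6)) = -8 + (S + 6) = -8 + (6 + S) = -2 + S)
X = 49 (X = 7*(24 - 1*17) = 7*(24 - 17) = 7*7 = 49)
X*U(7 + 7) - 8 = 49*(-2 + (7 + 7)) - 8 = 49*(-2 + 14) - 8 = 49*12 - 8 = 588 - 8 = 580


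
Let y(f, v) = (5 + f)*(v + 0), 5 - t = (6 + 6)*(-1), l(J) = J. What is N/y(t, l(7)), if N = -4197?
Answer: -4197/154 ≈ -27.253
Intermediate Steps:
t = 17 (t = 5 - (6 + 6)*(-1) = 5 - 12*(-1) = 5 - 1*(-12) = 5 + 12 = 17)
y(f, v) = v*(5 + f) (y(f, v) = (5 + f)*v = v*(5 + f))
N/y(t, l(7)) = -4197*1/(7*(5 + 17)) = -4197/(7*22) = -4197/154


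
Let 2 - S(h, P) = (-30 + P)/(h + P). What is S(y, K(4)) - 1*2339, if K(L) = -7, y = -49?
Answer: -130909/56 ≈ -2337.7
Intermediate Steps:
S(h, P) = 2 - (-30 + P)/(P + h) (S(h, P) = 2 - (-30 + P)/(h + P) = 2 - (-30 + P)/(P + h))
S(y, K(4)) - 1*2339 = (30 - 7 + 2*(-49))/(-7 - 49) - 1*2339 = (30 - 7 - 98)/(-56) - 2339 = -1/56*(-75) - 2339 = 75/56 - 2339 = -130909/56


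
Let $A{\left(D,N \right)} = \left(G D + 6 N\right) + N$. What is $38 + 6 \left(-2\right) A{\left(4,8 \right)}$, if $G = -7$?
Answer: $-298$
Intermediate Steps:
$A{\left(D,N \right)} = - 7 D + 7 N$ ($A{\left(D,N \right)} = \left(- 7 D + 6 N\right) + N = - 7 D + 7 N$)
$38 + 6 \left(-2\right) A{\left(4,8 \right)} = 38 + 6 \left(-2\right) \left(\left(-7\right) 4 + 7 \cdot 8\right) = 38 - 12 \left(-28 + 56\right) = 38 - 336 = -298$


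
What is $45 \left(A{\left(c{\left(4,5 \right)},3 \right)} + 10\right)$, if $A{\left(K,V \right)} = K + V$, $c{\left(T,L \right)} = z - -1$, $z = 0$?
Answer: $630$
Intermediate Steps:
$c{\left(T,L \right)} = 1$ ($c{\left(T,L \right)} = 0 - -1 = 0 + 1 = 1$)
$45 \left(A{\left(c{\left(4,5 \right)},3 \right)} + 10\right) = 45 \left(\left(1 + 3\right) + 10\right) = 45 \left(4 + 10\right) = 45 \cdot 14 = 630$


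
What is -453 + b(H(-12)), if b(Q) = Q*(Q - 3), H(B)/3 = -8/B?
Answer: -455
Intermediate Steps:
H(B) = -24/B (H(B) = 3*(-8/B) = -24/B)
b(Q) = Q*(-3 + Q)
-453 + b(H(-12)) = -453 + (-24/(-12))*(-3 - 24/(-12)) = -453 + (-24*(-1/12))*(-3 - 24*(-1/12)) = -453 + 2*(-3 + 2) = -453 + 2*(-1) = -453 - 2 = -455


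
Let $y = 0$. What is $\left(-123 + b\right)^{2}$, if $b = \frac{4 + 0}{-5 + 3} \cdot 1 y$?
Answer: $15129$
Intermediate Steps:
$b = 0$ ($b = \frac{4 + 0}{-5 + 3} \cdot 1 \cdot 0 = \frac{4}{-2} \cdot 1 \cdot 0 = 4 \left(- \frac{1}{2}\right) 1 \cdot 0 = \left(-2\right) 1 \cdot 0 = \left(-2\right) 0 = 0$)
$\left(-123 + b\right)^{2} = \left(-123 + 0\right)^{2} = \left(-123\right)^{2} = 15129$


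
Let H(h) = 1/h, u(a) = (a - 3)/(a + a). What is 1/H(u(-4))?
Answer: 7/8 ≈ 0.87500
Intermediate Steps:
u(a) = (-3 + a)/(2*a) (u(a) = (-3 + a)/((2*a)) = (-3 + a)*(1/(2*a)) = (-3 + a)/(2*a))
1/H(u(-4)) = 1/(1/((½)*(-3 - 4)/(-4))) = 1/(1/((½)*(-¼)*(-7))) = 1/(1/(7/8)) = 1/(8/7) = 7/8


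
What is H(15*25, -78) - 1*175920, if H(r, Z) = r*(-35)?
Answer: -189045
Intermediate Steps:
H(r, Z) = -35*r
H(15*25, -78) - 1*175920 = -525*25 - 1*175920 = -35*375 - 175920 = -13125 - 175920 = -189045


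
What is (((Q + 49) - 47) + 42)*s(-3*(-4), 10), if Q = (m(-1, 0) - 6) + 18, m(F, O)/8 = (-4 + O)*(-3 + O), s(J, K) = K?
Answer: 1520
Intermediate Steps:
m(F, O) = 8*(-4 + O)*(-3 + O) (m(F, O) = 8*((-4 + O)*(-3 + O)) = 8*(-4 + O)*(-3 + O))
Q = 108 (Q = ((96 - 56*0 + 8*0²) - 6) + 18 = ((96 + 0 + 8*0) - 6) + 18 = ((96 + 0 + 0) - 6) + 18 = (96 - 6) + 18 = 90 + 18 = 108)
(((Q + 49) - 47) + 42)*s(-3*(-4), 10) = (((108 + 49) - 47) + 42)*10 = ((157 - 47) + 42)*10 = (110 + 42)*10 = 152*10 = 1520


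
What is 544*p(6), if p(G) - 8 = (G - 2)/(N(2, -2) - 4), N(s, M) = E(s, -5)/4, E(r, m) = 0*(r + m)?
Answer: 3808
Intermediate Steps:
E(r, m) = 0 (E(r, m) = 0*(m + r) = 0)
N(s, M) = 0 (N(s, M) = 0/4 = 0*(¼) = 0)
p(G) = 17/2 - G/4 (p(G) = 8 + (G - 2)/(0 - 4) = 8 + (-2 + G)/(-4) = 8 + (-2 + G)*(-¼) = 8 + (½ - G/4) = 17/2 - G/4)
544*p(6) = 544*(17/2 - ¼*6) = 544*(17/2 - 3/2) = 544*7 = 3808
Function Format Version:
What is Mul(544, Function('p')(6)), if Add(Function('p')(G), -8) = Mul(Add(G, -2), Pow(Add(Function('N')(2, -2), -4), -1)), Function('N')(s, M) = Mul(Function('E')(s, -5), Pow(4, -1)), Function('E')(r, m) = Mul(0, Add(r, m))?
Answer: 3808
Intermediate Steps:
Function('E')(r, m) = 0 (Function('E')(r, m) = Mul(0, Add(m, r)) = 0)
Function('N')(s, M) = 0 (Function('N')(s, M) = Mul(0, Pow(4, -1)) = Mul(0, Rational(1, 4)) = 0)
Function('p')(G) = Add(Rational(17, 2), Mul(Rational(-1, 4), G)) (Function('p')(G) = Add(8, Mul(Add(G, -2), Pow(Add(0, -4), -1))) = Add(8, Mul(Add(-2, G), Pow(-4, -1))) = Add(8, Mul(Add(-2, G), Rational(-1, 4))) = Add(8, Add(Rational(1, 2), Mul(Rational(-1, 4), G))) = Add(Rational(17, 2), Mul(Rational(-1, 4), G)))
Mul(544, Function('p')(6)) = Mul(544, Add(Rational(17, 2), Mul(Rational(-1, 4), 6))) = Mul(544, Add(Rational(17, 2), Rational(-3, 2))) = Mul(544, 7) = 3808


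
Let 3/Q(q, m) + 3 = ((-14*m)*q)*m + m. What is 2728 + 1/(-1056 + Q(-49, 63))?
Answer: 2614578364938/958423487 ≈ 2728.0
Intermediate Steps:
Q(q, m) = 3/(-3 + m - 14*q*m**2) (Q(q, m) = 3/(-3 + (((-14*m)*q)*m + m)) = 3/(-3 + ((-14*m*q)*m + m)) = 3/(-3 + (-14*q*m**2 + m)) = 3/(-3 + (m - 14*q*m**2)) = 3/(-3 + m - 14*q*m**2))
2728 + 1/(-1056 + Q(-49, 63)) = 2728 + 1/(-1056 - 3/(3 - 1*63 + 14*(-49)*63**2)) = 2728 + 1/(-1056 - 3/(3 - 63 + 14*(-49)*3969)) = 2728 + 1/(-1056 - 3/(3 - 63 - 2722734)) = 2728 + 1/(-1056 - 3/(-2722794)) = 2728 + 1/(-1056 - 3*(-1/2722794)) = 2728 + 1/(-1056 + 1/907598) = 2728 + 1/(-958423487/907598) = 2728 - 907598/958423487 = 2614578364938/958423487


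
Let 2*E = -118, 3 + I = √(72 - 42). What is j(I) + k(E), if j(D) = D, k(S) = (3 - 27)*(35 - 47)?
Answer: 285 + √30 ≈ 290.48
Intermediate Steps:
I = -3 + √30 (I = -3 + √(72 - 42) = -3 + √30 ≈ 2.4772)
E = -59 (E = (½)*(-118) = -59)
k(S) = 288 (k(S) = -24*(-12) = 288)
j(I) + k(E) = (-3 + √30) + 288 = 285 + √30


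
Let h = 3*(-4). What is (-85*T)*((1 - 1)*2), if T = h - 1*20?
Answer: 0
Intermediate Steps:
h = -12
T = -32 (T = -12 - 1*20 = -12 - 20 = -32)
(-85*T)*((1 - 1)*2) = (-85*(-32))*((1 - 1)*2) = 2720*(0*2) = 2720*0 = 0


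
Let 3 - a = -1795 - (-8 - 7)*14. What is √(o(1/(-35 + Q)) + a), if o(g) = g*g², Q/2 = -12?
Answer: √19242369209/3481 ≈ 39.850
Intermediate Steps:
Q = -24 (Q = 2*(-12) = -24)
a = 1588 (a = 3 - (-1795 - (-8 - 7)*14) = 3 - (-1795 - (-15)*14) = 3 - (-1795 - 1*(-210)) = 3 - (-1795 + 210) = 3 - 1*(-1585) = 3 + 1585 = 1588)
o(g) = g³
√(o(1/(-35 + Q)) + a) = √((1/(-35 - 24))³ + 1588) = √((1/(-59))³ + 1588) = √((-1/59)³ + 1588) = √(-1/205379 + 1588) = √(326141851/205379) = √19242369209/3481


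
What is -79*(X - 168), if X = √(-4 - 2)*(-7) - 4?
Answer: 13588 + 553*I*√6 ≈ 13588.0 + 1354.6*I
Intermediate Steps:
X = -4 - 7*I*√6 (X = √(-6)*(-7) - 4 = (I*√6)*(-7) - 4 = -7*I*√6 - 4 = -4 - 7*I*√6 ≈ -4.0 - 17.146*I)
-79*(X - 168) = -79*((-4 - 7*I*√6) - 168) = -79*(-172 - 7*I*√6) = 13588 + 553*I*√6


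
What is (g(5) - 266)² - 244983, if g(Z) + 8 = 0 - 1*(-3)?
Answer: -171542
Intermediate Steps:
g(Z) = -5 (g(Z) = -8 + (0 - 1*(-3)) = -8 + (0 + 3) = -8 + 3 = -5)
(g(5) - 266)² - 244983 = (-5 - 266)² - 244983 = (-271)² - 244983 = 73441 - 244983 = -171542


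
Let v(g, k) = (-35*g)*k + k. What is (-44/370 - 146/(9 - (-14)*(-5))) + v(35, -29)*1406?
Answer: 563204763828/11285 ≈ 4.9907e+7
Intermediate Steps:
v(g, k) = k - 35*g*k (v(g, k) = -35*g*k + k = k - 35*g*k)
(-44/370 - 146/(9 - (-14)*(-5))) + v(35, -29)*1406 = (-44/370 - 146/(9 - (-14)*(-5))) - 29*(1 - 35*35)*1406 = (-44*1/370 - 146/(9 - 14*5)) - 29*(1 - 1225)*1406 = (-22/185 - 146/(9 - 70)) - 29*(-1224)*1406 = (-22/185 - 146/(-61)) + 35496*1406 = (-22/185 - 146*(-1/61)) + 49907376 = (-22/185 + 146/61) + 49907376 = 25668/11285 + 49907376 = 563204763828/11285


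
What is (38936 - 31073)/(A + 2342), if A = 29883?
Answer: 7863/32225 ≈ 0.24400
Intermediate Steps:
(38936 - 31073)/(A + 2342) = (38936 - 31073)/(29883 + 2342) = 7863/32225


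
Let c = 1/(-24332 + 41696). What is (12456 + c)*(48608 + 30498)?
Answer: 8554759564705/8682 ≈ 9.8534e+8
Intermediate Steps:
c = 1/17364 ≈ 5.7590e-5
(12456 + c)*(48608 + 30498) = (12456 + 1/17364)*(48608 + 30498) = (216285985/17364)*79106 = 8554759564705/8682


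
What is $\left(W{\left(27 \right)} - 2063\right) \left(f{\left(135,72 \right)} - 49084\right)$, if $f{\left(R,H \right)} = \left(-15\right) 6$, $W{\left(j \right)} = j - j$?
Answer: $101445962$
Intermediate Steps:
$W{\left(j \right)} = 0$
$f{\left(R,H \right)} = -90$
$\left(W{\left(27 \right)} - 2063\right) \left(f{\left(135,72 \right)} - 49084\right) = \left(0 - 2063\right) \left(-90 - 49084\right) = \left(-2063\right) \left(-49174\right) = 101445962$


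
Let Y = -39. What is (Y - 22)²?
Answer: 3721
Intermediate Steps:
(Y - 22)² = (-39 - 22)² = (-61)² = 3721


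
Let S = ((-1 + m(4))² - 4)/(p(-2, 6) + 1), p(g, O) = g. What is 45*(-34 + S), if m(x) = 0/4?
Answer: -1395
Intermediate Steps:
m(x) = 0 (m(x) = 0*(¼) = 0)
S = 3 (S = ((-1 + 0)² - 4)/(-2 + 1) = ((-1)² - 4)/(-1) = (1 - 4)*(-1) = -3*(-1) = 3)
45*(-34 + S) = 45*(-34 + 3) = 45*(-31) = -1395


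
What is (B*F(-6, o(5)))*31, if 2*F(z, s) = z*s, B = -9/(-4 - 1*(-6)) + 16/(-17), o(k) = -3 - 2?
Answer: -86025/34 ≈ -2530.1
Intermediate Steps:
o(k) = -5
B = -185/34 (B = -9/(-4 + 6) + 16*(-1/17) = -9/2 - 16/17 = -185/34 ≈ -5.4412)
F(z, s) = s*z/2 (F(z, s) = (z*s)/2 = (s*z)/2 = s*z/2)
(B*F(-6, o(5)))*31 = -185*(-5)*(-6)/68*31 = -185/34*15*31 = -2775/34*31 = -86025/34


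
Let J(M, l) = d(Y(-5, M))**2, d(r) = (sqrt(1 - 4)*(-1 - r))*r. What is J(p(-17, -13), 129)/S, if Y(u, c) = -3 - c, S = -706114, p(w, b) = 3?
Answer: 1350/353057 ≈ 0.0038237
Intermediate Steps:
d(r) = I*r*sqrt(3)*(-1 - r) (d(r) = (sqrt(-3)*(-1 - r))*r = ((I*sqrt(3))*(-1 - r))*r = (I*sqrt(3)*(-1 - r))*r = I*r*sqrt(3)*(-1 - r))
J(M, l) = -3*(-3 - M)**2*(-2 - M)**2 (J(M, l) = (-I*(-3 - M)*sqrt(3)*(1 + (-3 - M)))**2 = (-I*(-3 - M)*sqrt(3)*(-2 - M))**2 = (-I*sqrt(3)*(-3 - M)*(-2 - M))**2 = -3*(-3 - M)**2*(-2 - M)**2)
J(p(-17, -13), 129)/S = -3*(2 + 3)**2*(3 + 3)**2/(-706114) = -3*5**2*6**2*(-1/706114) = -3*25*36*(-1/706114) = -2700*(-1/706114) = 1350/353057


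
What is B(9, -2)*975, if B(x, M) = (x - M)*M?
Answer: -21450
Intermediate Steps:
B(x, M) = M*(x - M)
B(9, -2)*975 = -2*(9 - 1*(-2))*975 = -2*(9 + 2)*975 = -2*11*975 = -22*975 = -21450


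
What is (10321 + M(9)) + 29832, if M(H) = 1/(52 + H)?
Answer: 2449334/61 ≈ 40153.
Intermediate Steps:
(10321 + M(9)) + 29832 = (10321 + 1/(52 + 9)) + 29832 = (10321 + 1/61) + 29832 = 629582/61 + 29832 = 2449334/61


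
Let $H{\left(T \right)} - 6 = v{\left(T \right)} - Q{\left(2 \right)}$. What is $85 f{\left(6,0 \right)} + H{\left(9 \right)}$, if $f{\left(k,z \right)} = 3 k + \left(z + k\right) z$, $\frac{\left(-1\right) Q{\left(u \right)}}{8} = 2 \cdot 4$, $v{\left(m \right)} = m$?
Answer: $1609$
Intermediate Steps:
$Q{\left(u \right)} = -64$ ($Q{\left(u \right)} = - 8 \cdot 2 \cdot 4 = \left(-8\right) 8 = -64$)
$H{\left(T \right)} = 70 + T$ ($H{\left(T \right)} = 6 + \left(T - -64\right) = 6 + \left(T + 64\right) = 6 + \left(64 + T\right) = 70 + T$)
$f{\left(k,z \right)} = 3 k + z \left(k + z\right)$ ($f{\left(k,z \right)} = 3 k + \left(k + z\right) z = 3 k + z \left(k + z\right)$)
$85 f{\left(6,0 \right)} + H{\left(9 \right)} = 85 \left(0^{2} + 3 \cdot 6 + 6 \cdot 0\right) + \left(70 + 9\right) = 85 \left(0 + 18 + 0\right) + 79 = 85 \cdot 18 + 79 = 1530 + 79 = 1609$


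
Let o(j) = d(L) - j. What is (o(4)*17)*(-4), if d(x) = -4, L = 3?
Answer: 544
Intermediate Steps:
o(j) = -4 - j
(o(4)*17)*(-4) = ((-4 - 1*4)*17)*(-4) = ((-4 - 4)*17)*(-4) = -8*17*(-4) = -136*(-4) = 544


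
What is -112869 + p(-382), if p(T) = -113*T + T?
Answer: -70085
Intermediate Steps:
p(T) = -112*T
-112869 + p(-382) = -112869 - 112*(-382) = -112869 + 42784 = -70085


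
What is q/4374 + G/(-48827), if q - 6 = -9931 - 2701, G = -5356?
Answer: -296531279/106784649 ≈ -2.7769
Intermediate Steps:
q = -12626 (q = 6 + (-9931 - 2701) = 6 - 12632 = -12626)
q/4374 + G/(-48827) = -12626/4374 - 5356/(-48827) = -12626*1/4374 - 5356*(-1/48827) = -6313/2187 + 5356/48827 = -296531279/106784649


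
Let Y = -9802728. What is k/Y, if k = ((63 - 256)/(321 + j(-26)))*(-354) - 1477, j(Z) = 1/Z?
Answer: 10549193/81803765160 ≈ 0.00012896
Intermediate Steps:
k = -10549193/8345 (k = ((63 - 256)/(321 + 1/(-26)))*(-354) - 1477 = -193/(321 - 1/26)*(-354) - 1477 = -193/8345/26*(-354) - 1477 = -193*26/8345*(-354) - 1477 = -5018/8345*(-354) - 1477 = 1776372/8345 - 1477 = -10549193/8345 ≈ -1264.1)
k/Y = -10549193/8345/(-9802728) = -10549193/8345*(-1/9802728) = 10549193/81803765160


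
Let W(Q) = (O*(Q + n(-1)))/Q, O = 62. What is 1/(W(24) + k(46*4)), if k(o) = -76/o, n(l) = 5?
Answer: 276/20563 ≈ 0.013422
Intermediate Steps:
W(Q) = (310 + 62*Q)/Q (W(Q) = (62*(Q + 5))/Q = (62*(5 + Q))/Q = (310 + 62*Q)/Q)
1/(W(24) + k(46*4)) = 1/((62 + 310/24) - 76/(46*4)) = 1/((62 + 310*(1/24)) - 76/184) = 1/((62 + 155/12) - 76*1/184) = 1/(899/12 - 19/46) = 1/(20563/276) = 276/20563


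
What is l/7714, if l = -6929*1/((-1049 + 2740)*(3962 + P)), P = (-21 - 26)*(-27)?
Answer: -6929/68235120394 ≈ -1.0155e-7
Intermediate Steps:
P = 1269 (P = -47*(-27) = 1269)
l = -6929/8845621 (l = -6929*1/((-1049 + 2740)*(3962 + 1269)) = -6929/(1691*5231) = -6929/8845621 ≈ -0.00078333)
l/7714 = -6929/8845621/7714 = -6929/8845621*1/7714 = -6929/68235120394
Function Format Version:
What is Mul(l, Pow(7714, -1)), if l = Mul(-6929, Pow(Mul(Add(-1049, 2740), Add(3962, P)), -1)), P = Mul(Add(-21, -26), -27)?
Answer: Rational(-6929, 68235120394) ≈ -1.0155e-7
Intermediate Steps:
P = 1269 (P = Mul(-47, -27) = 1269)
l = Rational(-6929, 8845621) (l = Mul(-6929, Pow(Mul(Add(-1049, 2740), Add(3962, 1269)), -1)) = Mul(-6929, Pow(Mul(1691, 5231), -1)) = Mul(-6929, Pow(8845621, -1)) = Mul(-6929, Rational(1, 8845621)) = Rational(-6929, 8845621) ≈ -0.00078333)
Mul(l, Pow(7714, -1)) = Mul(Rational(-6929, 8845621), Pow(7714, -1)) = Mul(Rational(-6929, 8845621), Rational(1, 7714)) = Rational(-6929, 68235120394)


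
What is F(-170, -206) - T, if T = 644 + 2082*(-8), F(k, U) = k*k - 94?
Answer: 44818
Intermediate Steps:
F(k, U) = -94 + k² (F(k, U) = k² - 94 = -94 + k²)
T = -16012 (T = 644 - 16656 = -16012)
F(-170, -206) - T = (-94 + (-170)²) - 1*(-16012) = (-94 + 28900) + 16012 = 28806 + 16012 = 44818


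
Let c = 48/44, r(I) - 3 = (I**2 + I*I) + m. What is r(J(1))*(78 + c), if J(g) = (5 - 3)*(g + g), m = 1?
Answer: 31320/11 ≈ 2847.3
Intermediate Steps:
J(g) = 4*g (J(g) = 2*(2*g) = 4*g)
r(I) = 4 + 2*I**2 (r(I) = 3 + ((I**2 + I*I) + 1) = 3 + ((I**2 + I**2) + 1) = 3 + (2*I**2 + 1) = 3 + (1 + 2*I**2) = 4 + 2*I**2)
c = 12/11 (c = 48*(1/44) = 12/11 ≈ 1.0909)
r(J(1))*(78 + c) = (4 + 2*(4*1)**2)*(78 + 12/11) = (4 + 2*4**2)*(870/11) = (4 + 2*16)*(870/11) = (4 + 32)*(870/11) = 36*(870/11) = 31320/11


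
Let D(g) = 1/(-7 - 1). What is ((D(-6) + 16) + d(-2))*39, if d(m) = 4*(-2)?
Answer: 2457/8 ≈ 307.13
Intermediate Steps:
D(g) = -1/8 (D(g) = 1/(-8) = -1/8)
d(m) = -8
((D(-6) + 16) + d(-2))*39 = ((-1/8 + 16) - 8)*39 = (127/8 - 8)*39 = (63/8)*39 = 2457/8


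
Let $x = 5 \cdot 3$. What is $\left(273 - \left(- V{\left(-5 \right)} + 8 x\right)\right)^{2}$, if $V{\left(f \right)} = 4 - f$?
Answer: $26244$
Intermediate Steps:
$x = 15$
$\left(273 - \left(- V{\left(-5 \right)} + 8 x\right)\right)^{2} = \left(273 + \left(\left(-8\right) 15 + \left(4 - -5\right)\right)\right)^{2} = \left(273 + \left(-120 + \left(4 + 5\right)\right)\right)^{2} = \left(273 + \left(-120 + 9\right)\right)^{2} = \left(273 - 111\right)^{2} = 162^{2} = 26244$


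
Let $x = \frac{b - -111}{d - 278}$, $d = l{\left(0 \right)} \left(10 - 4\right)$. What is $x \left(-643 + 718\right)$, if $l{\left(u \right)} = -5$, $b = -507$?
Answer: $\frac{675}{7} \approx 96.429$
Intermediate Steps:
$d = -30$ ($d = - 5 \left(10 - 4\right) = \left(-5\right) 6 = -30$)
$x = \frac{9}{7}$ ($x = \frac{-507 - -111}{-30 - 278} = \frac{-507 + 111}{-308} = \left(-396\right) \left(- \frac{1}{308}\right) = \frac{9}{7} \approx 1.2857$)
$x \left(-643 + 718\right) = \frac{9 \left(-643 + 718\right)}{7} = \frac{9}{7} \cdot 75 = \frac{675}{7}$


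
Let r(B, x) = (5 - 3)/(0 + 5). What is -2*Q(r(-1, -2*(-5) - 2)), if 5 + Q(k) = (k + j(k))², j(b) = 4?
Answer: -718/25 ≈ -28.720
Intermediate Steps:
r(B, x) = ⅖ (r(B, x) = 2/5 = 2*(⅕) = ⅖)
Q(k) = -5 + (4 + k)² (Q(k) = -5 + (k + 4)² = -5 + (4 + k)²)
-2*Q(r(-1, -2*(-5) - 2)) = -2*(-5 + (4 + ⅖)²) = -2*(-5 + (22/5)²) = -2*(-5 + 484/25) = -2*359/25 = -718/25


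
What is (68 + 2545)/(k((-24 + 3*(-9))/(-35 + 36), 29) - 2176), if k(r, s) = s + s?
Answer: -871/706 ≈ -1.2337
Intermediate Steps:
k(r, s) = 2*s
(68 + 2545)/(k((-24 + 3*(-9))/(-35 + 36), 29) - 2176) = (68 + 2545)/(2*29 - 2176) = 2613/(58 - 2176) = 2613/(-2118) = 2613*(-1/2118) = -871/706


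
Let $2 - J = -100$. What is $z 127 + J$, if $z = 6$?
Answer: $864$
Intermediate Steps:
$J = 102$ ($J = 2 - -100 = 2 + 100 = 102$)
$z 127 + J = 6 \cdot 127 + 102 = 762 + 102 = 864$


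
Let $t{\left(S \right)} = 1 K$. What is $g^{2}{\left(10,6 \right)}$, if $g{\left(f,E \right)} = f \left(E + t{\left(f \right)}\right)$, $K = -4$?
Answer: $400$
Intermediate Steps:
$t{\left(S \right)} = -4$ ($t{\left(S \right)} = 1 \left(-4\right) = -4$)
$g{\left(f,E \right)} = f \left(-4 + E\right)$ ($g{\left(f,E \right)} = f \left(E - 4\right) = f \left(-4 + E\right)$)
$g^{2}{\left(10,6 \right)} = \left(10 \left(-4 + 6\right)\right)^{2} = \left(10 \cdot 2\right)^{2} = 20^{2} = 400$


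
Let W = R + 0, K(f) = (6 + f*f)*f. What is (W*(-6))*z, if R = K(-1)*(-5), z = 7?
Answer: -1470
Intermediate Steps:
K(f) = f*(6 + f²) (K(f) = (6 + f²)*f = f*(6 + f²))
R = 35 (R = -(6 + (-1)²)*(-5) = -(6 + 1)*(-5) = -1*7*(-5) = -7*(-5) = 35)
W = 35 (W = 35 + 0 = 35)
(W*(-6))*z = (35*(-6))*7 = -210*7 = -1470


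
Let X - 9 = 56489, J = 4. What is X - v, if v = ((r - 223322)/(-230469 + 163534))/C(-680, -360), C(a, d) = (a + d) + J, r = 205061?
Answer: 3917834618941/69344660 ≈ 56498.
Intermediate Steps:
X = 56498 (X = 9 + 56489 = 56498)
C(a, d) = 4 + a + d (C(a, d) = (a + d) + 4 = 4 + a + d)
v = -18261/69344660 (v = ((205061 - 223322)/(-230469 + 163534))/(4 - 680 - 360) = -18261/(-66935)/(-1036) = -18261*(-1/66935)*(-1/1036) = (18261/66935)*(-1/1036) = -18261/69344660 ≈ -0.00026334)
X - v = 56498 - 1*(-18261/69344660) = 56498 + 18261/69344660 = 3917834618941/69344660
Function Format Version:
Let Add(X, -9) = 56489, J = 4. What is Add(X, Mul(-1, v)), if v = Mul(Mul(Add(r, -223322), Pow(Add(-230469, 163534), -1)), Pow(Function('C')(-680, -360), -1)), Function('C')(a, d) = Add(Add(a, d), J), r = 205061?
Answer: Rational(3917834618941, 69344660) ≈ 56498.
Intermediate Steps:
X = 56498 (X = Add(9, 56489) = 56498)
Function('C')(a, d) = Add(4, a, d) (Function('C')(a, d) = Add(Add(a, d), 4) = Add(4, a, d))
v = Rational(-18261, 69344660) (v = Mul(Mul(Add(205061, -223322), Pow(Add(-230469, 163534), -1)), Pow(Add(4, -680, -360), -1)) = Mul(Mul(-18261, Pow(-66935, -1)), Pow(-1036, -1)) = Mul(Mul(-18261, Rational(-1, 66935)), Rational(-1, 1036)) = Mul(Rational(18261, 66935), Rational(-1, 1036)) = Rational(-18261, 69344660) ≈ -0.00026334)
Add(X, Mul(-1, v)) = Add(56498, Mul(-1, Rational(-18261, 69344660))) = Add(56498, Rational(18261, 69344660)) = Rational(3917834618941, 69344660)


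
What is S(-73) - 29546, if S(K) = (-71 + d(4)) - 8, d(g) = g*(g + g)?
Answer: -29593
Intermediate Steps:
d(g) = 2*g² (d(g) = g*(2*g) = 2*g²)
S(K) = -47 (S(K) = (-71 + 2*4²) - 8 = (-71 + 2*16) - 8 = (-71 + 32) - 8 = -39 - 8 = -47)
S(-73) - 29546 = -47 - 29546 = -29593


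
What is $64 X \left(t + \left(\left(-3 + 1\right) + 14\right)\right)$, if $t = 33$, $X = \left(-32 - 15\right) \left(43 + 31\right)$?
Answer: $-10016640$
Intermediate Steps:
$X = -3478$ ($X = \left(-47\right) 74 = -3478$)
$64 X \left(t + \left(\left(-3 + 1\right) + 14\right)\right) = 64 \left(-3478\right) \left(33 + \left(\left(-3 + 1\right) + 14\right)\right) = - 222592 \left(33 + \left(-2 + 14\right)\right) = - 222592 \left(33 + 12\right) = \left(-222592\right) 45 = -10016640$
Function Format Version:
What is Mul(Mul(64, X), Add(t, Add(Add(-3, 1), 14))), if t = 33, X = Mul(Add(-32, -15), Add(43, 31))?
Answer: -10016640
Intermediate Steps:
X = -3478 (X = Mul(-47, 74) = -3478)
Mul(Mul(64, X), Add(t, Add(Add(-3, 1), 14))) = Mul(Mul(64, -3478), Add(33, Add(Add(-3, 1), 14))) = Mul(-222592, Add(33, Add(-2, 14))) = Mul(-222592, Add(33, 12)) = Mul(-222592, 45) = -10016640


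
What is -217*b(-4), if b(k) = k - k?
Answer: 0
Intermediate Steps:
b(k) = 0
-217*b(-4) = -217*0 = 0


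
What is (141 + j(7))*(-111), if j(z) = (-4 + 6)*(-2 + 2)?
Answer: -15651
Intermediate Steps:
j(z) = 0 (j(z) = 2*0 = 0)
(141 + j(7))*(-111) = (141 + 0)*(-111) = 141*(-111) = -15651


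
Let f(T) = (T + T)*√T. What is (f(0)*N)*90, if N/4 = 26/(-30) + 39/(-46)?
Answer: 0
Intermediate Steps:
f(T) = 2*T^(3/2) (f(T) = (2*T)*√T = 2*T^(3/2))
N = -2366/345 (N = 4*(26/(-30) + 39/(-46)) = 4*(26*(-1/30) + 39*(-1/46)) = 4*(-13/15 - 39/46) = 4*(-1183/690) = -2366/345 ≈ -6.8580)
(f(0)*N)*90 = ((2*0^(3/2))*(-2366/345))*90 = ((2*0)*(-2366/345))*90 = (0*(-2366/345))*90 = 0*90 = 0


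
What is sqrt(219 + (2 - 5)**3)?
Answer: 8*sqrt(3) ≈ 13.856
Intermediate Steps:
sqrt(219 + (2 - 5)**3) = sqrt(219 + (-3)**3) = sqrt(219 - 27) = sqrt(192) = 8*sqrt(3)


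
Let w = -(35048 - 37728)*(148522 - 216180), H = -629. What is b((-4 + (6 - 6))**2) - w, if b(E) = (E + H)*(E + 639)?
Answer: 180921925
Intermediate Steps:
b(E) = (-629 + E)*(639 + E) (b(E) = (E - 629)*(E + 639) = (-629 + E)*(639 + E))
w = -181323440 (w = -(-2680)*(-67658) = -1*181323440 = -181323440)
b((-4 + (6 - 6))**2) - w = (-401931 + ((-4 + (6 - 6))**2)**2 + 10*(-4 + (6 - 6))**2) - 1*(-181323440) = (-401931 + ((-4 + 0)**2)**2 + 10*(-4 + 0)**2) + 181323440 = (-401931 + ((-4)**2)**2 + 10*(-4)**2) + 181323440 = (-401931 + 16**2 + 10*16) + 181323440 = (-401931 + 256 + 160) + 181323440 = -401515 + 181323440 = 180921925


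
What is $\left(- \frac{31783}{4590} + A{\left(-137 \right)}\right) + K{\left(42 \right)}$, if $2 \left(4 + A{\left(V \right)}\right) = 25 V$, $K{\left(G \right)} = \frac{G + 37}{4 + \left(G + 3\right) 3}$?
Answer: $- \frac{549599696}{319005} \approx -1722.9$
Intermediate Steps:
$K{\left(G \right)} = \frac{37 + G}{13 + 3 G}$ ($K{\left(G \right)} = \frac{37 + G}{4 + \left(3 + G\right) 3} = \frac{37 + G}{4 + \left(9 + 3 G\right)} = \frac{37 + G}{13 + 3 G}$)
$A{\left(V \right)} = -4 + \frac{25 V}{2}$
$\left(- \frac{31783}{4590} + A{\left(-137 \right)}\right) + K{\left(42 \right)} = \left(- \frac{31783}{4590} + \left(-4 + \frac{25}{2} \left(-137\right)\right)\right) + \frac{37 + 42}{13 + 3 \cdot 42} = \left(\left(-31783\right) \frac{1}{4590} - \frac{3433}{2}\right) + \frac{1}{13 + 126} \cdot 79 = \left(- \frac{31783}{4590} - \frac{3433}{2}\right) + \frac{1}{139} \cdot 79 = - \frac{3955259}{2295} + \frac{1}{139} \cdot 79 = - \frac{3955259}{2295} + \frac{79}{139} = - \frac{549599696}{319005}$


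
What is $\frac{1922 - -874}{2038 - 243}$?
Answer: $\frac{2796}{1795} \approx 1.5577$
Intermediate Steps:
$\frac{1922 - -874}{2038 - 243} = \frac{1922 + 874}{1795} = 2796 \cdot \frac{1}{1795} = \frac{2796}{1795}$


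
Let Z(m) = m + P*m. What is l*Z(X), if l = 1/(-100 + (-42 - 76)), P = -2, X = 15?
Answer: 15/218 ≈ 0.068807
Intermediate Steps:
Z(m) = -m (Z(m) = m - 2*m = -m)
l = -1/218 (l = 1/(-100 - 118) = 1/(-218) = -1/218 ≈ -0.0045872)
l*Z(X) = -(-1)*15/218 = -1/218*(-15) = 15/218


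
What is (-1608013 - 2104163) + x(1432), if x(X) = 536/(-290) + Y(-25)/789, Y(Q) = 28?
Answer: -424691702672/114405 ≈ -3.7122e+6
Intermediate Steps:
x(X) = -207392/114405 (x(X) = 536/(-290) + 28/789 = 536*(-1/290) + 28*(1/789) = -268/145 + 28/789 = -207392/114405)
(-1608013 - 2104163) + x(1432) = (-1608013 - 2104163) - 207392/114405 = -3712176 - 207392/114405 = -424691702672/114405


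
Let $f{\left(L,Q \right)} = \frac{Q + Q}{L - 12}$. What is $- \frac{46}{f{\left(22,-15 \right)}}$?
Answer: $\frac{46}{3} \approx 15.333$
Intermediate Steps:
$f{\left(L,Q \right)} = \frac{2 Q}{-12 + L}$
$- \frac{46}{f{\left(22,-15 \right)}} = - \frac{46}{2 \left(-15\right) \frac{1}{-12 + 22}} = - \frac{46}{2 \left(-15\right) \frac{1}{10}} = - \frac{46}{-3} = \left(-46\right) \left(- \frac{1}{3}\right) = \frac{46}{3}$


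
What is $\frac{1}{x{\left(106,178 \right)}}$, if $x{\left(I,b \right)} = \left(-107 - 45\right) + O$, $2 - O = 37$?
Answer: $- \frac{1}{187} \approx -0.0053476$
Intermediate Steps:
$O = -35$ ($O = 2 - 37 = -35$)
$x{\left(I,b \right)} = -187$ ($x{\left(I,b \right)} = \left(-107 - 45\right) - 35 = -152 - 35 = -187$)
$\frac{1}{x{\left(106,178 \right)}} = \frac{1}{-187} = - \frac{1}{187}$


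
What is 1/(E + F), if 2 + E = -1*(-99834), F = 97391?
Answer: 1/197223 ≈ 5.0704e-6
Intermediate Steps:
E = 99832 (E = -2 - 1*(-99834) = -2 + 99834 = 99832)
1/(E + F) = 1/(99832 + 97391) = 1/197223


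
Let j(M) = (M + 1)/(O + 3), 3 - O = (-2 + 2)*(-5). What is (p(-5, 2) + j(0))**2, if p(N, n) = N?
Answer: 841/36 ≈ 23.361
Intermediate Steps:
O = 3 (O = 3 - (-2 + 2)*(-5) = 3 - 0*(-5) = 3 - 1*0 = 3 + 0 = 3)
j(M) = 1/6 + M/6 (j(M) = (M + 1)/(3 + 3) = (1 + M)/6 = (1 + M)*(1/6) = 1/6 + M/6)
(p(-5, 2) + j(0))**2 = (-5 + (1/6 + (1/6)*0))**2 = (-5 + (1/6 + 0))**2 = (-5 + 1/6)**2 = (-29/6)**2 = 841/36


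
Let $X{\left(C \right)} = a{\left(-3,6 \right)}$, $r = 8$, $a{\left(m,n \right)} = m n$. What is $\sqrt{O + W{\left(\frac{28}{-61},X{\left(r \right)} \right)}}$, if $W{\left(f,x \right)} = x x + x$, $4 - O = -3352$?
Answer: $\sqrt{3662} \approx 60.514$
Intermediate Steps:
$X{\left(C \right)} = -18$ ($X{\left(C \right)} = \left(-3\right) 6 = -18$)
$O = 3356$ ($O = 4 - -3352 = 4 + 3352 = 3356$)
$W{\left(f,x \right)} = x + x^{2}$ ($W{\left(f,x \right)} = x^{2} + x = x + x^{2}$)
$\sqrt{O + W{\left(\frac{28}{-61},X{\left(r \right)} \right)}} = \sqrt{3356 - 18 \left(1 - 18\right)} = \sqrt{3356 - -306} = \sqrt{3356 + 306} = \sqrt{3662}$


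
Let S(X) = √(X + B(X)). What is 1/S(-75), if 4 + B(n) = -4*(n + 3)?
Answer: √209/209 ≈ 0.069171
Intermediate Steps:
B(n) = -16 - 4*n (B(n) = -4 - 4*(n + 3) = -4 - 4*(3 + n) = -4 + (-12 - 4*n) = -16 - 4*n)
S(X) = √(-16 - 3*X) (S(X) = √(X + (-16 - 4*X)) = √(-16 - 3*X))
1/S(-75) = 1/(√(-16 - 3*(-75))) = 1/(√(-16 + 225)) = 1/(√209) = √209/209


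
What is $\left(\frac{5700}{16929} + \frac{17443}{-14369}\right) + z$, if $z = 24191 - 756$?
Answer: $\frac{100007298284}{4267593} \approx 23434.0$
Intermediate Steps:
$z = 23435$ ($z = 24191 - 756 = 23435$)
$\left(\frac{5700}{16929} + \frac{17443}{-14369}\right) + z = \left(\frac{5700}{16929} + \frac{17443}{-14369}\right) + 23435 = \left(5700 \cdot \frac{1}{16929} + 17443 \left(- \frac{1}{14369}\right)\right) + 23435 = \left(\frac{100}{297} - \frac{17443}{14369}\right) + 23435 = - \frac{3743671}{4267593} + 23435 = \frac{100007298284}{4267593}$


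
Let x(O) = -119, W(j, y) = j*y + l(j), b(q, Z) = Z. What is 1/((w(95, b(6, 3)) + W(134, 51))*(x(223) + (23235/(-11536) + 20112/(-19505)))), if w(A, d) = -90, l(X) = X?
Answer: -112504840/94439626074253 ≈ -1.1913e-6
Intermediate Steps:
W(j, y) = j + j*y (W(j, y) = j*y + j = j + j*y)
1/((w(95, b(6, 3)) + W(134, 51))*(x(223) + (23235/(-11536) + 20112/(-19505)))) = 1/((-90 + 134*(1 + 51))*(-119 + (23235/(-11536) + 20112/(-19505)))) = 1/((-90 + 134*52)*(-119 + (23235*(-1/11536) + 20112*(-1/19505)))) = 1/((-90 + 6968)*(-119 + (-23235/11536 - 20112/19505))) = 1/(6878*(-119 - 685210707/225009680)) = 1/(6878*(-27461362627/225009680)) = 1/(-94439626074253/112504840) = -112504840/94439626074253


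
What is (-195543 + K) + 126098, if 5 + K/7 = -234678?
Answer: -1712226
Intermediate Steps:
K = -1642781 (K = -35 + 7*(-234678) = -35 - 1642746 = -1642781)
(-195543 + K) + 126098 = (-195543 - 1642781) + 126098 = -1838324 + 126098 = -1712226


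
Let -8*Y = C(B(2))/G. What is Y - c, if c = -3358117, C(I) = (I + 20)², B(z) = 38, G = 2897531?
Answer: 19460496217413/5795062 ≈ 3.3581e+6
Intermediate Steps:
C(I) = (20 + I)²
Y = -841/5795062 (Y = -(20 + 38)²/(8*2897531) = -58²/(8*2897531) = -841/(2*2897531) = -⅛*3364/2897531 = -841/5795062 ≈ -0.00014512)
Y - c = -841/5795062 - 1*(-3358117) = -841/5795062 + 3358117 = 19460496217413/5795062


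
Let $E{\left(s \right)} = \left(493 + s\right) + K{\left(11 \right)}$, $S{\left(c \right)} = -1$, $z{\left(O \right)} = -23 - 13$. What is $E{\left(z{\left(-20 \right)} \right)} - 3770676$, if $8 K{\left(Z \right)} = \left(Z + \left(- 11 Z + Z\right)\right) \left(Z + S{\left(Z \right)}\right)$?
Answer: $- \frac{15081371}{4} \approx -3.7703 \cdot 10^{6}$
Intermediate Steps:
$z{\left(O \right)} = -36$
$K{\left(Z \right)} = - \frac{9 Z \left(-1 + Z\right)}{8}$ ($K{\left(Z \right)} = \frac{\left(Z + \left(- 11 Z + Z\right)\right) \left(Z - 1\right)}{8} = \frac{\left(Z - 10 Z\right) \left(-1 + Z\right)}{8} = \frac{- 9 Z \left(-1 + Z\right)}{8} = \frac{\left(-9\right) Z \left(-1 + Z\right)}{8} = - \frac{9 Z \left(-1 + Z\right)}{8}$)
$E{\left(s \right)} = \frac{1477}{4} + s$ ($E{\left(s \right)} = \left(493 + s\right) + \frac{9}{8} \cdot 11 \left(1 - 11\right) = \left(493 + s\right) + \frac{9}{8} \cdot 11 \left(-10\right) = \left(493 + s\right) - \frac{495}{4} = \frac{1477}{4} + s$)
$E{\left(z{\left(-20 \right)} \right)} - 3770676 = \left(\frac{1477}{4} - 36\right) - 3770676 = \frac{1333}{4} - 3770676 = - \frac{15081371}{4}$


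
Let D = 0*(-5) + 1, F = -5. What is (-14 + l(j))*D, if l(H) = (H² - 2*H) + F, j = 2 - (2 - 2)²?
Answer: -19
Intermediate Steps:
D = 1 (D = 0 + 1 = 1)
j = 2 (j = 2 - 1*0² = 2 - 1*0 = 2 + 0 = 2)
l(H) = -5 + H² - 2*H (l(H) = (H² - 2*H) - 5 = -5 + H² - 2*H)
(-14 + l(j))*D = (-14 + (-5 + 2² - 2*2))*1 = (-14 + (-5 + 4 - 4))*1 = (-14 - 5)*1 = -19*1 = -19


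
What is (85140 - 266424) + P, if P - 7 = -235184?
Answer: -416461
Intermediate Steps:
P = -235177 (P = 7 - 235184 = -235177)
(85140 - 266424) + P = (85140 - 266424) - 235177 = -181284 - 235177 = -416461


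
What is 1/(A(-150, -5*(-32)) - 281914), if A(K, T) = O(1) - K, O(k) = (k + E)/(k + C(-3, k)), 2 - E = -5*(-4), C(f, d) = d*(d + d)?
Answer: -3/845309 ≈ -3.5490e-6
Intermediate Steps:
C(f, d) = 2*d² (C(f, d) = d*(2*d) = 2*d²)
E = -18 (E = 2 - (-5)*(-4) = 2 - 1*20 = 2 - 20 = -18)
O(k) = (-18 + k)/(k + 2*k²) (O(k) = (k - 18)/(k + 2*k²) = (-18 + k)/(k + 2*k²))
A(K, T) = -17/3 - K (A(K, T) = (-18 + 1)/(1*(1 + 2*1)) - K = 1*(-17)/(1 + 2) - K = 1*(-17)/3 - K = 1*(⅓)*(-17) - K = -17/3 - K)
1/(A(-150, -5*(-32)) - 281914) = 1/((-17/3 - 1*(-150)) - 281914) = 1/((-17/3 + 150) - 281914) = 1/(433/3 - 281914) = 1/(-845309/3) = -3/845309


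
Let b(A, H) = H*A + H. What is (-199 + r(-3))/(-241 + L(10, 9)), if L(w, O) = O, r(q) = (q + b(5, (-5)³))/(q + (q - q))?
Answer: -13/58 ≈ -0.22414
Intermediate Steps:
b(A, H) = H + A*H (b(A, H) = A*H + H = H + A*H)
r(q) = (-750 + q)/q (r(q) = (q + (-5)³*(1 + 5))/(q + (q - q)) = (q - 125*6)/(q + 0) = (q - 750)/q = (-750 + q)/q)
(-199 + r(-3))/(-241 + L(10, 9)) = (-199 + (-750 - 3)/(-3))/(-241 + 9) = (-199 - ⅓*(-753))/(-232) = (-199 + 251)*(-1/232) = 52*(-1/232) = -13/58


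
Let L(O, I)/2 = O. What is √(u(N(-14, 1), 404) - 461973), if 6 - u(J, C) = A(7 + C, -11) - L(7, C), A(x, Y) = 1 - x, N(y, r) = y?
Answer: I*√461543 ≈ 679.37*I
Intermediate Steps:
L(O, I) = 2*O
u(J, C) = 26 + C (u(J, C) = 6 - ((1 - (7 + C)) - 2*7) = 6 - ((1 + (-7 - C)) - 1*14) = 6 - ((-6 - C) - 14) = 6 - (-20 - C) = 6 + (20 + C) = 26 + C)
√(u(N(-14, 1), 404) - 461973) = √((26 + 404) - 461973) = √(430 - 461973) = √(-461543) = I*√461543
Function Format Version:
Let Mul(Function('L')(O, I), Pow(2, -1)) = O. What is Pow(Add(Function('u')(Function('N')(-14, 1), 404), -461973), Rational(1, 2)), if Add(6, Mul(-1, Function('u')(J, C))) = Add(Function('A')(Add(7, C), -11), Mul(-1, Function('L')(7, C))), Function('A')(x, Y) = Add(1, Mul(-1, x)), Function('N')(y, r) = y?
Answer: Mul(I, Pow(461543, Rational(1, 2))) ≈ Mul(679.37, I)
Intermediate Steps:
Function('L')(O, I) = Mul(2, O)
Function('u')(J, C) = Add(26, C) (Function('u')(J, C) = Add(6, Mul(-1, Add(Add(1, Mul(-1, Add(7, C))), Mul(-1, Mul(2, 7))))) = Add(6, Mul(-1, Add(Add(1, Add(-7, Mul(-1, C))), Mul(-1, 14)))) = Add(6, Mul(-1, Add(Add(-6, Mul(-1, C)), -14))) = Add(6, Mul(-1, Add(-20, Mul(-1, C)))) = Add(6, Add(20, C)) = Add(26, C))
Pow(Add(Function('u')(Function('N')(-14, 1), 404), -461973), Rational(1, 2)) = Pow(Add(Add(26, 404), -461973), Rational(1, 2)) = Pow(Add(430, -461973), Rational(1, 2)) = Pow(-461543, Rational(1, 2)) = Mul(I, Pow(461543, Rational(1, 2)))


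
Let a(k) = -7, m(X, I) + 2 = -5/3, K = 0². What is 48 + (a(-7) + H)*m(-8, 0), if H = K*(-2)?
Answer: 221/3 ≈ 73.667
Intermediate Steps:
K = 0
m(X, I) = -11/3 (m(X, I) = -2 - 5/3 = -11/3)
H = 0 (H = 0*(-2) = 0)
48 + (a(-7) + H)*m(-8, 0) = 48 + (-7 + 0)*(-11/3) = 48 - 7*(-11/3) = 48 + 77/3 = 221/3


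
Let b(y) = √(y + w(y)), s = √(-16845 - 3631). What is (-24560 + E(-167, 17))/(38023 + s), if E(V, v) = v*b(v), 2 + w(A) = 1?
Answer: -931259316/1445769005 + 48984*I*√5119/1445769005 ≈ -0.64413 + 0.0024241*I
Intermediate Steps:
w(A) = -1 (w(A) = -2 + 1 = -1)
s = 2*I*√5119 (s = √(-20476) = 2*I*√5119 ≈ 143.09*I)
b(y) = √(-1 + y) (b(y) = √(y - 1) = √(-1 + y))
E(V, v) = v*√(-1 + v)
(-24560 + E(-167, 17))/(38023 + s) = (-24560 + 17*√(-1 + 17))/(38023 + 2*I*√5119) = (-24560 + 17*√16)/(38023 + 2*I*√5119) = (-24560 + 17*4)/(38023 + 2*I*√5119) = (-24560 + 68)/(38023 + 2*I*√5119) = -24492/(38023 + 2*I*√5119)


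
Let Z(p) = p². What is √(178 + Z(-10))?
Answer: √278 ≈ 16.673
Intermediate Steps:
√(178 + Z(-10)) = √(178 + (-10)²) = √(178 + 100) = √278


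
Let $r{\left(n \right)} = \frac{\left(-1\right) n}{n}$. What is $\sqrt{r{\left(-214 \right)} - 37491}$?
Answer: $2 i \sqrt{9373} \approx 193.63 i$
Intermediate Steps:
$r{\left(n \right)} = -1$
$\sqrt{r{\left(-214 \right)} - 37491} = \sqrt{-1 - 37491} = \sqrt{-37492} = 2 i \sqrt{9373}$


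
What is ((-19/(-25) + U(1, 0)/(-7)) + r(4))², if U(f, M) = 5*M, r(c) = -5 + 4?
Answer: 36/625 ≈ 0.057600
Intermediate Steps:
r(c) = -1
((-19/(-25) + U(1, 0)/(-7)) + r(4))² = ((-19/(-25) + (5*0)/(-7)) - 1)² = ((-19*(-1/25) + 0*(-⅐)) - 1)² = ((19/25 + 0) - 1)² = (19/25 - 1)² = (-6/25)² = 36/625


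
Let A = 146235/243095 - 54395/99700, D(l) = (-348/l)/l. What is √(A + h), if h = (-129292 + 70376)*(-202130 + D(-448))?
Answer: √8774905494847100227409208092135/27144960080 ≈ 1.0913e+5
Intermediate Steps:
D(l) = -348/l²
A = 54259079/969462860 (A = 146235*(1/243095) - 54395*1/99700 = 29247/48619 - 10879/19940 = 54259079/969462860 ≈ 0.055968)
h = 149382622188943/12544 (h = (-129292 + 70376)*(-202130 - 348/(-448)²) = -58916*(-202130 - 348*1/200704) = -58916*(-202130 - 87/50176) = -58916*(-10142074967/50176) = 149382622188943/12544 ≈ 1.1909e+10)
√(A + h) = √(54259079/969462860 + 149382622188943/12544) = √(36205226035568191760989/3040235528960) = √8774905494847100227409208092135/27144960080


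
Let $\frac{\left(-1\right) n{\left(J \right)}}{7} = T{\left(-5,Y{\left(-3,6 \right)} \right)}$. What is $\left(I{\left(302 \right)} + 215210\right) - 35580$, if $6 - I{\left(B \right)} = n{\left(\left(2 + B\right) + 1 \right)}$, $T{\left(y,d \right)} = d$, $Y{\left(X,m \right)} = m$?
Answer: $179678$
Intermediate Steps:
$n{\left(J \right)} = -42$ ($n{\left(J \right)} = \left(-7\right) 6 = -42$)
$I{\left(B \right)} = 48$ ($I{\left(B \right)} = 6 - -42 = 6 + 42 = 48$)
$\left(I{\left(302 \right)} + 215210\right) - 35580 = \left(48 + 215210\right) - 35580 = 215258 - 35580 = 179678$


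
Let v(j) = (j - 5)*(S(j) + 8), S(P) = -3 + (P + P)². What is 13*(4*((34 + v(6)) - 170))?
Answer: 676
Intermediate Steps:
S(P) = -3 + 4*P² (S(P) = -3 + (2*P)² = -3 + 4*P²)
v(j) = (-5 + j)*(5 + 4*j²) (v(j) = (j - 5)*((-3 + 4*j²) + 8) = (-5 + j)*(5 + 4*j²))
13*(4*((34 + v(6)) - 170)) = 13*(4*((34 + (-25 - 20*6² + 4*6³ + 5*6)) - 170)) = 13*(4*((34 + (-25 - 20*36 + 4*216 + 30)) - 170)) = 13*(4*((34 + (-25 - 720 + 864 + 30)) - 170)) = 13*(4*((34 + 149) - 170)) = 13*(4*(183 - 170)) = 13*(4*13) = 13*52 = 676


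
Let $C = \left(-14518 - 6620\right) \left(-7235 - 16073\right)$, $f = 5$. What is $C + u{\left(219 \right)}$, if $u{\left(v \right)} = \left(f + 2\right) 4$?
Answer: $492684532$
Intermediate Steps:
$u{\left(v \right)} = 28$ ($u{\left(v \right)} = \left(5 + 2\right) 4 = 7 \cdot 4 = 28$)
$C = 492684504$ ($C = \left(-21138\right) \left(-23308\right) = 492684504$)
$C + u{\left(219 \right)} = 492684504 + 28 = 492684532$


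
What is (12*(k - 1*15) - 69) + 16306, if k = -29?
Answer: 15709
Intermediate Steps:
(12*(k - 1*15) - 69) + 16306 = (12*(-29 - 1*15) - 69) + 16306 = (12*(-29 - 15) - 69) + 16306 = (12*(-44) - 69) + 16306 = (-528 - 69) + 16306 = -597 + 16306 = 15709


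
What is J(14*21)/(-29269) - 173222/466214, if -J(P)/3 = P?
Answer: -332773855/974686969 ≈ -0.34142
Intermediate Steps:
J(P) = -3*P
J(14*21)/(-29269) - 173222/466214 = -42*21/(-29269) - 173222/466214 = -3*294*(-1/29269) - 173222*1/466214 = -882*(-1/29269) - 12373/33301 = 882/29269 - 12373/33301 = -332773855/974686969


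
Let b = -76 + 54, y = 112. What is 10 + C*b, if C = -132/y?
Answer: 503/14 ≈ 35.929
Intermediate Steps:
C = -33/28 (C = -132/112 = -132*1/112 = -33/28 ≈ -1.1786)
b = -22
10 + C*b = 10 - 33/28*(-22) = 10 + 363/14 = 503/14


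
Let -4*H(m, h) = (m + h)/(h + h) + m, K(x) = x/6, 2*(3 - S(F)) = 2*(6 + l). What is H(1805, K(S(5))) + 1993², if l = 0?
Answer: 31776391/8 ≈ 3.9720e+6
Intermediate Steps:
S(F) = -3 (S(F) = 3 - (6 + 0) = 3 - 6 = -3)
K(x) = x/6 (K(x) = x*(⅙) = x/6)
H(m, h) = -m/4 - (h + m)/(8*h) (H(m, h) = -((m + h)/(h + h) + m)/4 = -((h + m)/((2*h)) + m)/4 = -((h + m)*(1/(2*h)) + m)/4 = -((h + m)/(2*h) + m)/4 = -(m + (h + m)/(2*h))/4 = -m/4 - (h + m)/(8*h))
H(1805, K(S(5))) + 1993² = (-1*1805 - (⅙)*(-3)*(1 + 2*1805))/(8*(((⅙)*(-3)))) + 1993² = (-1805 - 1*(-½)*(1 + 3610))/(8*(-½)) + 3972049 = (⅛)*(-2)*(-1805 - 1*(-½)*3611) + 3972049 = (⅛)*(-2)*(-1805 + 3611/2) + 3972049 = (⅛)*(-2)*(½) + 3972049 = -⅛ + 3972049 = 31776391/8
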